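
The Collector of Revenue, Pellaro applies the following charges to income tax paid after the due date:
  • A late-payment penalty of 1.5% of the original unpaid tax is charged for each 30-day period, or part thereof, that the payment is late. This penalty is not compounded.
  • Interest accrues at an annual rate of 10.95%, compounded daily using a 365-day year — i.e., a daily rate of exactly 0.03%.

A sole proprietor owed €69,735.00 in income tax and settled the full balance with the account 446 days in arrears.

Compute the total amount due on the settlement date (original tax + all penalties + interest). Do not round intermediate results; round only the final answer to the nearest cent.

€95,407.33

Penalty periods: ⌈446/30⌉ = 15; penalty = 15 × 1.5% × €69,735.00 = €15,690.38…
Interest: €69,735.00 × ((1 + 0.0003)^446 − 1) = €69,735.00 × 0.14314123… = €9,981.9534…
Total = €69,735.00 + €15,690.3750 + €9,981.9534… = €95,407.33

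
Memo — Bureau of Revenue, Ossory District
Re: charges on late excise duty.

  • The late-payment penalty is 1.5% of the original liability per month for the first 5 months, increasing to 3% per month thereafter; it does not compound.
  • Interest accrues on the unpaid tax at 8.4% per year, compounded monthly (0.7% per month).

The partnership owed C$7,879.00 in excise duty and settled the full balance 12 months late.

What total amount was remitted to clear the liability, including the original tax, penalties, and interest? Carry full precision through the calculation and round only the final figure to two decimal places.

Penalty, months 1–5: 5 × 1.5% × C$7,879.00 = C$590.93…
Penalty, months 6–12: 7 × 3% × C$7,879.00 = C$1,654.59
Interest: C$7,879.00 × ((1 + 0.007)^12 − 1) = C$7,879.00 × 0.0873107… = C$687.9207…
Total = C$7,879.00 + C$2,245.5150 + C$687.9207… = C$10,812.44

C$10,812.44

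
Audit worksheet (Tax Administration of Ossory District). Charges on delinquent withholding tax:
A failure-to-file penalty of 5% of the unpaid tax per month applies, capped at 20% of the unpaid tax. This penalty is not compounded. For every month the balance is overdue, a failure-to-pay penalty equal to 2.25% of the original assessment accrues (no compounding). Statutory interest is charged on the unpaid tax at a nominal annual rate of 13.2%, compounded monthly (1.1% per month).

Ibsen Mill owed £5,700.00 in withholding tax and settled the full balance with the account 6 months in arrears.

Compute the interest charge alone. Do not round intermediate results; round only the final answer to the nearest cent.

£386.70

Interest: £5,700.00 × ((1 + 0.011)^6 − 1) = £5,700.00 × 0.0678418… = £386.6985…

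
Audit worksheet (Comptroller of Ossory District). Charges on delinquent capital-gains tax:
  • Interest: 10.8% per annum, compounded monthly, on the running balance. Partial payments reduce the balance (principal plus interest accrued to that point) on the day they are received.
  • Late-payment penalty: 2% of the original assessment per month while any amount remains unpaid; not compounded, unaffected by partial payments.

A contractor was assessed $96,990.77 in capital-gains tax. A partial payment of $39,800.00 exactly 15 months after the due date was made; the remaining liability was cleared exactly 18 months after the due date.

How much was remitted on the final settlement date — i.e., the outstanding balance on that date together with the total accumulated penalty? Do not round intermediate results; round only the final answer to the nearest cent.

Monthly rate = 10.8% ÷ 12 = 0.9%
Balance at month 15: $96,990.7700 × (1 + 0.009)^15 = $110,942.4879…
After $39,800.00 payment: $110,942.4879… − $39,800.00 = $71,142.4879…
Balance at month 18: $71,142.4879… × (1 + 0.009)^3 = $73,080.6745…
Penalty: 18 × 2% × $96,990.77 = $34,916.68…
Final settlement = outstanding balance + penalty = $73,080.6745… + $34,916.68… = $107,997.35

$107,997.35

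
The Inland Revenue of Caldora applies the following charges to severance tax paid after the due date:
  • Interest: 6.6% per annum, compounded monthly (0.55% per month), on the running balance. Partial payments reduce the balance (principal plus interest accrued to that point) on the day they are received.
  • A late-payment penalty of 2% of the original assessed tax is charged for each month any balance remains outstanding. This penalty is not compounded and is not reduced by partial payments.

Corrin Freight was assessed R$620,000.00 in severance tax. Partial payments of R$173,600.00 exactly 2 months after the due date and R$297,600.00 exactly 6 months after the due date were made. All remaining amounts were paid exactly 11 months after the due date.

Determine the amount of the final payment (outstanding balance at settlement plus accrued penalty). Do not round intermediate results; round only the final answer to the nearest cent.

Balance at month 2: R$620,000.0000 × (1 + 0.0055)^2 = R$626,838.7550
After R$173,600.00 payment: R$626,838.7550 − R$173,600.00 = R$453,238.7550
Balance at month 6: R$453,238.7550 × (1 + 0.0055)^4 = R$463,292.5725…
After R$297,600.00 payment: R$463,292.5725… − R$297,600.00 = R$165,692.5725…
Balance at month 11: R$165,692.5725… × (1 + 0.0055)^5 = R$170,299.5167…
Penalty: 11 × 2% × R$620,000.00 = R$136,400.00
Final settlement = outstanding balance + penalty = R$170,299.5167… + R$136,400.00 = R$306,699.52

R$306,699.52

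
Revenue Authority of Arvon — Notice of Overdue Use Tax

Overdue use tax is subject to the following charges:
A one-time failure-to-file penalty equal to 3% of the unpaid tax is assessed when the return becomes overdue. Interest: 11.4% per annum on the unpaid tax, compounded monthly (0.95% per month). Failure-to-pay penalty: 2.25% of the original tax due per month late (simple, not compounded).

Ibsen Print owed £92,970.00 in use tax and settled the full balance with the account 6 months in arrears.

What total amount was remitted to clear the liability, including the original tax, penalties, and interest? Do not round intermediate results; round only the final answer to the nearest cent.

£113,736.80

Failure-to-file penalty: 3% × £92,970.00 = £2,789.10
Failure-to-pay penalty = 2.25% × £92,970.00 × 6 mo = £12,550.95
Interest: £92,970.00 × ((1 + 0.0095)^6 − 1) = £92,970.00 × 0.0583710… = £5,426.7537…
Total = £92,970.00 + £15,340.0500 + £5,426.7537… = £113,736.80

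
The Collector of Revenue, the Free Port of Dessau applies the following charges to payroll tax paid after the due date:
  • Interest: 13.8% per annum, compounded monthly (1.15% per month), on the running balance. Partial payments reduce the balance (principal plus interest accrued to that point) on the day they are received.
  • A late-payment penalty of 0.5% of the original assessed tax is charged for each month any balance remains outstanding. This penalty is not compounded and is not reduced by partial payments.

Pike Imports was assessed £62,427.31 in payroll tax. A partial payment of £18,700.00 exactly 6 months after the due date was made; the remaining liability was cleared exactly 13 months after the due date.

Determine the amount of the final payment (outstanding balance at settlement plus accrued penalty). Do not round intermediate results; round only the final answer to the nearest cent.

Balance at month 6: £62,427.3100 × (1 + 0.0115)^6 = £66,860.5499…
After £18,700.00 payment: £66,860.5499… − £18,700.00 = £48,160.5499…
Balance at month 13: £48,160.5499… × (1 + 0.0115)^7 = £52,173.8214…
Penalty: 13 × 0.5% × £62,427.31 = £4,057.78…
Final settlement = outstanding balance + penalty = £52,173.8214… + £4,057.78… = £56,231.60

£56,231.60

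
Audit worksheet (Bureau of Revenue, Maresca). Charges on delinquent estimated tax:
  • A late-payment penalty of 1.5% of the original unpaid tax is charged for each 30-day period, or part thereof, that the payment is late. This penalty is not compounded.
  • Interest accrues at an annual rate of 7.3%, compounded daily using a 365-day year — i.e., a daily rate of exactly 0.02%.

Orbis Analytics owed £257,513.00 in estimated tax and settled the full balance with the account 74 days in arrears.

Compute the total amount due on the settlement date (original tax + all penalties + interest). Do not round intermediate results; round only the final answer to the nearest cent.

£272,940.23

Penalty periods: ⌈74/30⌉ = 3; penalty = 3 × 1.5% × £257,513.00 = £11,588.09…
Interest: £257,513.00 × ((1 + 0.0002)^74 − 1) = £257,513.00 × 0.01490856… = £3,839.1481…
Total = £257,513.00 + £11,588.0850 + £3,839.1481… = £272,940.23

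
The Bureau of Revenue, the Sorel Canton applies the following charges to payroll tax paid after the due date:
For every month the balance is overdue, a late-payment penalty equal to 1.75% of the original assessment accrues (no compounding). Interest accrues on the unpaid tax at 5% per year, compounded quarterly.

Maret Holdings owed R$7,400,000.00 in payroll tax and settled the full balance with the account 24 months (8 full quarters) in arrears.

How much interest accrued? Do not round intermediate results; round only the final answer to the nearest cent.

R$773,197.15

Interest (5%/yr ÷ 4 = 1.25%/quarter): R$7,400,000.00 × ((1 + 0.0125)^8 − 1) = R$773,197.1487…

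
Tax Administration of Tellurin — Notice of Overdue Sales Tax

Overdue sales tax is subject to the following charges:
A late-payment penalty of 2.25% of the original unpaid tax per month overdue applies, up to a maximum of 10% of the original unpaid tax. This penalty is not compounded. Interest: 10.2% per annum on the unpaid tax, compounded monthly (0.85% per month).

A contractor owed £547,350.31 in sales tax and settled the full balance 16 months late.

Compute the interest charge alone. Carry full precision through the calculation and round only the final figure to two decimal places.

Interest: £547,350.31 × ((1 + 0.0085)^16 − 1) = £547,350.31 × 0.1450236… = £79,378.7165…

£79,378.72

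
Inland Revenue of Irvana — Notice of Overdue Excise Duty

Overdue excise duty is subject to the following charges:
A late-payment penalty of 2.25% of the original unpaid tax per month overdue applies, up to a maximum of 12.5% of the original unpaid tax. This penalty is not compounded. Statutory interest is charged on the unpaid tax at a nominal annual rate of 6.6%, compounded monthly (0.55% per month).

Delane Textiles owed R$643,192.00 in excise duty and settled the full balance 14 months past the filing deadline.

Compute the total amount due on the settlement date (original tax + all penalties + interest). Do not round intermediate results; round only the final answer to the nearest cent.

R$774,926.88

Penalty (uncapped): 14 × 2.25% × R$643,192.00 = R$202,605.48; cap = 12.5% × R$643,192.00 = R$80,399.00 → penalty = R$80,399.00
Interest: R$643,192.00 × ((1 + 0.0055)^14 − 1) = R$643,192.00 × 0.0798142… = R$51,335.8785…
Total = R$643,192.00 + R$80,399.0000 + R$51,335.8785… = R$774,926.88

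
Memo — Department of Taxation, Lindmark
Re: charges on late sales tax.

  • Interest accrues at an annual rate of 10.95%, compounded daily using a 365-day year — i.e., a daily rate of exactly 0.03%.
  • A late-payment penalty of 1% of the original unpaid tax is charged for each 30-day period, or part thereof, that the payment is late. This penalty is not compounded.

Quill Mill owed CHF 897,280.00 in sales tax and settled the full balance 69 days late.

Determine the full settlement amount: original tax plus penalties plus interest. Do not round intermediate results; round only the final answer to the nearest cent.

CHF 942,962.82

Penalty periods: ⌈69/30⌉ = 3; penalty = 3 × 1% × CHF 897,280.00 = CHF 26,918.40
Interest: CHF 897,280.00 × ((1 + 0.0003)^69 − 1) = CHF 897,280.00 × 0.02091256… = CHF 18,764.4233…
Total = CHF 897,280.00 + CHF 26,918.4000 + CHF 18,764.4233… = CHF 942,962.82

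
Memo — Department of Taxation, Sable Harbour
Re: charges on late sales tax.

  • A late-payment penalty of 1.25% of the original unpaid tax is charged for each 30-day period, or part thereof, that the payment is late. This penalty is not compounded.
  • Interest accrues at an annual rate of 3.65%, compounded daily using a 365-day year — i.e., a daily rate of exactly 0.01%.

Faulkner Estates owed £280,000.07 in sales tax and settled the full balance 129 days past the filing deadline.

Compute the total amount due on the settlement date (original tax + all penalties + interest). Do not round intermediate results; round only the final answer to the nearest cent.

Penalty periods: ⌈129/30⌉ = 5; penalty = 5 × 1.25% × £280,000.07 = £17,500.00…
Interest: £280,000.07 × ((1 + 0.0001)^129 − 1) = £280,000.07 × 0.01298291… = £3,635.2159…
Total = £280,000.07 + £17,500.0044… + £3,635.2159… = £301,135.29

£301,135.29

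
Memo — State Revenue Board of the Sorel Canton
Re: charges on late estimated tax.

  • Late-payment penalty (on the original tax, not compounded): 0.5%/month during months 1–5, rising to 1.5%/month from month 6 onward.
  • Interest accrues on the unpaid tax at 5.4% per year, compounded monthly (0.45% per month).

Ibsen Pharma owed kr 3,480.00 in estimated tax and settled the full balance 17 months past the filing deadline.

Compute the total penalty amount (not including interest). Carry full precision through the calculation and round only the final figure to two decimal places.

Penalty, months 1–5: 5 × 0.5% × kr 3,480.00 = kr 87.00
Penalty, months 6–17: 12 × 1.5% × kr 3,480.00 = kr 626.40
Total penalty = kr 87.00 + kr 626.40 = kr 713.40

kr 713.40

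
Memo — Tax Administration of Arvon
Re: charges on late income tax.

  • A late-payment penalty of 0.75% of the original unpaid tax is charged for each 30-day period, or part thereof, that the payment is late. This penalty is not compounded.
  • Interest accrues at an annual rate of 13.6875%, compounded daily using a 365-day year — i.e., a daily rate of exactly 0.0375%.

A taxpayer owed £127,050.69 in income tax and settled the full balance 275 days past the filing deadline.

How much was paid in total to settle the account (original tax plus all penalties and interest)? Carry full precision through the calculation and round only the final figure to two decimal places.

Penalty periods: ⌈275/30⌉ = 10; penalty = 10 × 0.75% × £127,050.69 = £9,528.80…
Interest: £127,050.69 × ((1 + 0.000375)^275 − 1) = £127,050.69 × 0.10860855… = £13,798.7910…
Total = £127,050.69 + £9,528.8018… + £13,798.7910… = £150,378.28

£150,378.28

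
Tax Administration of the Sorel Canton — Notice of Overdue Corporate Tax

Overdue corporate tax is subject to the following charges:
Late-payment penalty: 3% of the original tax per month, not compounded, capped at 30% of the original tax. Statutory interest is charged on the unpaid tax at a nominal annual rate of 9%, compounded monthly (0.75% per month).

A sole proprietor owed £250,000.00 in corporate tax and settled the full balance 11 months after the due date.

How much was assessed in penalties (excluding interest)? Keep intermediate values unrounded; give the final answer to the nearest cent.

Penalty (uncapped): 11 × 3% × £250,000.00 = £82,500.00; cap = 30% × £250,000.00 = £75,000.00 → penalty = £75,000.00

£75,000.00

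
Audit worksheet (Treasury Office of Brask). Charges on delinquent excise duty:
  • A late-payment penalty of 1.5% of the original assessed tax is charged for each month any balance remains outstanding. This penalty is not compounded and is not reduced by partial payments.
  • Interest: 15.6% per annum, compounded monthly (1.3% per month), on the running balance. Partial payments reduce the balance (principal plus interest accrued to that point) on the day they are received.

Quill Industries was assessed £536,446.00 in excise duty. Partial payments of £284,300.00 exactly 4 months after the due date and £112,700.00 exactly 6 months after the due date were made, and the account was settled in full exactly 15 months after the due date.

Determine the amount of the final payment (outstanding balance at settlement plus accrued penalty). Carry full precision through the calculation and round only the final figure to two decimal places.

£317,534.30

Balance at month 4: £536,446.0000 × (1 + 0.013)^4 = £564,889.8779…
After £284,300.00 payment: £564,889.8779… − £284,300.00 = £280,589.8779…
Balance at month 6: £280,589.8779… × (1 + 0.013)^2 = £287,932.6344…
After £112,700.00 payment: £287,932.6344… − £112,700.00 = £175,232.6344…
Balance at month 15: £175,232.6344… × (1 + 0.013)^9 = £196,833.9456…
Penalty: 15 × 1.5% × £536,446.00 = £120,700.35
Final settlement = outstanding balance + penalty = £196,833.9456… + £120,700.35 = £317,534.30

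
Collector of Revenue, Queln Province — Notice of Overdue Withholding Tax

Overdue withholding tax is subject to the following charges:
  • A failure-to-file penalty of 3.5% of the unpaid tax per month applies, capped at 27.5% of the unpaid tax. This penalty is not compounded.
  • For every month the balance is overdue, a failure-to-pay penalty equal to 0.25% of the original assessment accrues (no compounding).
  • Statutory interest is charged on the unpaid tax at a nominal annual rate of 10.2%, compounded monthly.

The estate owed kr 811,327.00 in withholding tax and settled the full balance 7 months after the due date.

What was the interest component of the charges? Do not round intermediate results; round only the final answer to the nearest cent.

kr 49,522.53

Interest (10.2%/yr ÷ 12 = 0.85%/month): kr 811,327.00 × ((1 + 0.0085)^7 − 1) = kr 49,522.5303…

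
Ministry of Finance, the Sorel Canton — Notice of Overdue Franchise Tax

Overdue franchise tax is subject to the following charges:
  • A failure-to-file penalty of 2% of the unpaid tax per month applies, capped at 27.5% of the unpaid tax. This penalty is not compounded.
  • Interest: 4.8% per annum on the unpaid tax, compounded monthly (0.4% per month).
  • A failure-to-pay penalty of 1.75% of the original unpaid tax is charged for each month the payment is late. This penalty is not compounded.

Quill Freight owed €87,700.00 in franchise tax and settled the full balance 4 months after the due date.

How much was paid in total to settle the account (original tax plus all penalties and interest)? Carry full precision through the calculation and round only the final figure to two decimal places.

€102,266.64

Failure-to-file: 4 × 2% × €87,700.00 = €7,016.00 (under the 27.5% cap)
Failure-to-pay penalty = 1.75% × €87,700.00 × 4 mo = €6,139.00
Interest: €87,700.00 × ((1 + 0.004)^4 − 1) = €87,700.00 × 0.0160963… = €1,411.6417…
Total = €87,700.00 + €13,155.0000 + €1,411.6417… = €102,266.64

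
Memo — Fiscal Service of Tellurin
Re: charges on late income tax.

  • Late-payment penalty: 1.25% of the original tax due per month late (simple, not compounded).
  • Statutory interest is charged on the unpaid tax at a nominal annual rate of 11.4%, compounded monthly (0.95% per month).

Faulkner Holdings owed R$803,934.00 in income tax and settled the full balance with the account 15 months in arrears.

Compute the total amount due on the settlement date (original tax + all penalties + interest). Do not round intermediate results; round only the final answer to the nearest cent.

Late-payment penalty = 1.25% × R$803,934.00 × 15 mo = R$150,737.63…
Interest: R$803,934.00 × ((1 + 0.0095)^15 − 1) = R$803,934.00 × 0.1523777… = R$122,501.6217…
Total = R$803,934.00 + R$150,737.6250 + R$122,501.6217… = R$1,077,173.25

R$1,077,173.25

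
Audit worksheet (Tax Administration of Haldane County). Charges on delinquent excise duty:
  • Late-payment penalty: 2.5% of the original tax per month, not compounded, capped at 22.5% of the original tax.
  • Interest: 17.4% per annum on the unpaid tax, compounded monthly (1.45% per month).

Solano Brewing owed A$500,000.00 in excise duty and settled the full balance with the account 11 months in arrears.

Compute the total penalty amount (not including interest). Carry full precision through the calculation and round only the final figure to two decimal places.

Penalty (uncapped): 11 × 2.5% × A$500,000.00 = A$137,500.00; cap = 22.5% × A$500,000.00 = A$112,500.00 → penalty = A$112,500.00

A$112,500.00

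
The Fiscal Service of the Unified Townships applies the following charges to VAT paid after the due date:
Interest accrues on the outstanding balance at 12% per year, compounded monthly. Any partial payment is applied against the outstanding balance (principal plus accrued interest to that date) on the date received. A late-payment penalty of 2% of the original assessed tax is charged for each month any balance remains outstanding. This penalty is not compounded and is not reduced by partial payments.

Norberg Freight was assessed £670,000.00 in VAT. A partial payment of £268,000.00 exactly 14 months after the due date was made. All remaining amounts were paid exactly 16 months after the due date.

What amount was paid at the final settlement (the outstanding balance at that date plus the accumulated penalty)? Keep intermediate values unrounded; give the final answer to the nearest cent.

£726,640.89

Monthly rate = 12% ÷ 12 = 1%
Balance at month 14: £670,000.0000 × (1 + 0.01)^14 = £770,147.7229…
After £268,000.00 payment: £770,147.7229… − £268,000.00 = £502,147.7229…
Balance at month 16: £502,147.7229… × (1 + 0.01)^2 = £512,240.8921…
Penalty: 16 × 2% × £670,000.00 = £214,400.00
Final settlement = outstanding balance + penalty = £512,240.8921… + £214,400.00 = £726,640.89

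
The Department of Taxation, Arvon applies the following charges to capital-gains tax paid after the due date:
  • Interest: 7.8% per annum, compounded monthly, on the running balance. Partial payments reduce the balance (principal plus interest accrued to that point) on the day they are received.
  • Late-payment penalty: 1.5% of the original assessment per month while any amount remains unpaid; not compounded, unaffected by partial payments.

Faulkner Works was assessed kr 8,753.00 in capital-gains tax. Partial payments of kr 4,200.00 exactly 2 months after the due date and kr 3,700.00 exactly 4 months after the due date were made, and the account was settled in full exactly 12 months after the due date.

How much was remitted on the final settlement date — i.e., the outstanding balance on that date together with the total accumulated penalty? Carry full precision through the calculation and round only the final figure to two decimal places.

kr 2,658.26

Monthly rate = 7.8% ÷ 12 = 0.65%
Balance at month 2: kr 8,753.0000 × (1 + 0.0065)^2 = kr 8,867.1588…
After kr 4,200.00 payment: kr 8,867.1588… − kr 4,200.00 = kr 4,667.1588…
Balance at month 4: kr 4,667.1588… × (1 + 0.0065)^2 = kr 4,728.0291…
After kr 3,700.00 payment: kr 4,728.0291… − kr 3,700.00 = kr 1,028.0291…
Balance at month 12: kr 1,028.0291… × (1 + 0.0065)^8 = kr 1,082.7187…
Penalty: 12 × 1.5% × kr 8,753.00 = kr 1,575.54
Final settlement = outstanding balance + penalty = kr 1,082.7187… + kr 1,575.54 = kr 2,658.26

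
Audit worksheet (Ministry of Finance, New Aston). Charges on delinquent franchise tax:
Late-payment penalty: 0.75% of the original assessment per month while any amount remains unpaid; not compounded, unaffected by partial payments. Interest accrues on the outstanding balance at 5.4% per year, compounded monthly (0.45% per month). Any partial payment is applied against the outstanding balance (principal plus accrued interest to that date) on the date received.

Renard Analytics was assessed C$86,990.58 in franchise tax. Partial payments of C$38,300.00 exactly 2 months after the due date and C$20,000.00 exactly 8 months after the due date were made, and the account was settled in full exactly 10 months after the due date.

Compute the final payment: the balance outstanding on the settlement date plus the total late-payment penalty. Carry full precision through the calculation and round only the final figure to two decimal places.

C$37,628.56

Balance at month 2: C$86,990.5800 × (1 + 0.0045)^2 = C$87,775.2568…
After C$38,300.00 payment: C$87,775.2568… − C$38,300.00 = C$49,475.2568…
Balance at month 8: C$49,475.2568… × (1 + 0.0045)^6 = C$50,826.2073…
After C$20,000.00 payment: C$50,826.2073… − C$20,000.00 = C$30,826.2073…
Balance at month 10: C$30,826.2073… × (1 + 0.0045)^2 = C$31,104.2674…
Penalty: 10 × 0.75% × C$86,990.58 = C$6,524.29…
Final settlement = outstanding balance + penalty = C$31,104.2674… + C$6,524.29… = C$37,628.56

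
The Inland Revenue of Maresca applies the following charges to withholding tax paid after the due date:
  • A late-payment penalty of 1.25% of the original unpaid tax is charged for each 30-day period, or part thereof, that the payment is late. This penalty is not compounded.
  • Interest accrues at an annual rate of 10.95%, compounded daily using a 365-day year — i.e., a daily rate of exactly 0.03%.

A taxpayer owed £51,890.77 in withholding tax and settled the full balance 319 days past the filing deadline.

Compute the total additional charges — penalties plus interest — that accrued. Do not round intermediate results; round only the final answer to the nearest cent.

Penalty periods: ⌈319/30⌉ = 11; penalty = 11 × 1.25% × £51,890.77 = £7,134.98…
Interest: £51,890.77 × ((1 + 0.0003)^319 − 1) = £51,890.77 × 0.10041309… = £5,210.5127…
Penalties + interest = £7,134.9809… + £5,210.5127… = £12,345.49

£12,345.49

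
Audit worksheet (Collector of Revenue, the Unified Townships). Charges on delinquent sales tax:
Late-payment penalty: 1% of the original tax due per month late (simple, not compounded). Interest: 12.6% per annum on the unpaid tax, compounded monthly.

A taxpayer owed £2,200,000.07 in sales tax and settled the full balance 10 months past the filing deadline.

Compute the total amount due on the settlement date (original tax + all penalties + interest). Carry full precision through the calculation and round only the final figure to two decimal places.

£2,662,226.13

Late-payment penalty: 10 × 1% × £2,200,000.07 = £220,000.01…
Interest (12.6%/yr ÷ 12 = 1.05%/month): £2,200,000.07 × ((1 + 0.0105)^10 − 1) = £242,226.0577…
Total = £2,200,000.07 + £220,000.0070 + £242,226.0577… = £2,662,226.13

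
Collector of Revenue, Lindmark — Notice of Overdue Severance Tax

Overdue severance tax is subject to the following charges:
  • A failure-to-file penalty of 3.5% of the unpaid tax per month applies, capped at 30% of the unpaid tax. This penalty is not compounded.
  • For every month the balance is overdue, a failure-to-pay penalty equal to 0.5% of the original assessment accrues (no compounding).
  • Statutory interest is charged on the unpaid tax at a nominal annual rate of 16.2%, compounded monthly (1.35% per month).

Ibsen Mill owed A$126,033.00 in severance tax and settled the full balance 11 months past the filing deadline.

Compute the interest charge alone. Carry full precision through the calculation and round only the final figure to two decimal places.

A$20,031.80

Interest: A$126,033.00 × ((1 + 0.0135)^11 − 1) = A$126,033.00 × 0.1589409… = A$20,031.7963…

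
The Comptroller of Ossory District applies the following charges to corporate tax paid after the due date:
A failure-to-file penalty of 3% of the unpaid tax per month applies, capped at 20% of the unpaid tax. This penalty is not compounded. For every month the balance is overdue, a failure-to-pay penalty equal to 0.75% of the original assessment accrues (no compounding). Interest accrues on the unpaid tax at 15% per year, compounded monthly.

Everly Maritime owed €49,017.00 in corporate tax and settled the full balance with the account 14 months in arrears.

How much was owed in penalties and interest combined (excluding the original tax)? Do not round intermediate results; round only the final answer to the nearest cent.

€24,261.20

Failure-to-file: 14 × 3% × €49,017.00 = €20,587.14, capped at 20% × €49,017.00 = €9,803.40
Failure-to-pay penalty: 14 × 0.75% × €49,017.00 = €5,146.79…
Interest (15%/yr ÷ 12 = 1.25%/month): €49,017.00 × ((1 + 0.0125)^14 − 1) = €9,311.0119…
Penalties + interest = €14,950.1850 + €9,311.0119… = €24,261.20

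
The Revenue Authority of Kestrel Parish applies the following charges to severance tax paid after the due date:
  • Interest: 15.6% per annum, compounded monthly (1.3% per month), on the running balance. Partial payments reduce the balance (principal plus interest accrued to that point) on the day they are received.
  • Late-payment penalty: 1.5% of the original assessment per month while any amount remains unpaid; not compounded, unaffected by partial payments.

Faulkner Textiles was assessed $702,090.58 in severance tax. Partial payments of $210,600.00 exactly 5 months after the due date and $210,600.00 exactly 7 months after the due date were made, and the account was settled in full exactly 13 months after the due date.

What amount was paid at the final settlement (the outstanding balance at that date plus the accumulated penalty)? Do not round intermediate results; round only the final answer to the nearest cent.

$506,267.03

Balance at month 5: $702,090.5800 × (1 + 0.013)^5 = $748,928.5262…
After $210,600.00 payment: $748,928.5262… − $210,600.00 = $538,328.5262…
Balance at month 7: $538,328.5262… × (1 + 0.013)^2 = $552,416.0454…
After $210,600.00 payment: $552,416.0454… − $210,600.00 = $341,816.0454…
Balance at month 13: $341,816.0454… × (1 + 0.013)^6 = $369,359.3673…
Penalty: 13 × 1.5% × $702,090.58 = $136,907.66…
Final settlement = outstanding balance + penalty = $369,359.3673… + $136,907.66… = $506,267.03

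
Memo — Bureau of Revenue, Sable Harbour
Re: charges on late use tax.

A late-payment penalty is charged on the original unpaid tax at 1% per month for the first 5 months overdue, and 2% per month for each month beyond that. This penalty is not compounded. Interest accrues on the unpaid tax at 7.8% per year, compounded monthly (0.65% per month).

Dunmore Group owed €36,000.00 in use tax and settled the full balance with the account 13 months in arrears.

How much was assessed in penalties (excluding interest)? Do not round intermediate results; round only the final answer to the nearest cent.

Penalty, months 1–5: 5 × 1% × €36,000.00 = €1,800.00
Penalty, months 6–13: 8 × 2% × €36,000.00 = €5,760.00
Total penalty = €1,800.00 + €5,760.00 = €7,560.00

€7,560.00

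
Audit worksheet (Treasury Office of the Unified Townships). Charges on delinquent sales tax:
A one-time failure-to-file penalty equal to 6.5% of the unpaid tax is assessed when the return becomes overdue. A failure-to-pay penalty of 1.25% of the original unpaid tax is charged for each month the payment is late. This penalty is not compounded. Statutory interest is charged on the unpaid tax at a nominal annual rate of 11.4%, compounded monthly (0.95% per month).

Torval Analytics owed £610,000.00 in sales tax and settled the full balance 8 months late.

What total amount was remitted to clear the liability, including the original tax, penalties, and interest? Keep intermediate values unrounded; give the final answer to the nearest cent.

£758,581.11

Failure-to-file penalty: 6.5% × £610,000.00 = £39,650.00
Failure-to-pay penalty: 8 × 1.25% × £610,000.00 = £61,000.00
Interest: £610,000.00 × ((1 + 0.0095)^8 − 1) = £610,000.00 × 0.0785756… = £47,931.1084…
Total = £610,000.00 + £100,650.0000 + £47,931.1084… = £758,581.11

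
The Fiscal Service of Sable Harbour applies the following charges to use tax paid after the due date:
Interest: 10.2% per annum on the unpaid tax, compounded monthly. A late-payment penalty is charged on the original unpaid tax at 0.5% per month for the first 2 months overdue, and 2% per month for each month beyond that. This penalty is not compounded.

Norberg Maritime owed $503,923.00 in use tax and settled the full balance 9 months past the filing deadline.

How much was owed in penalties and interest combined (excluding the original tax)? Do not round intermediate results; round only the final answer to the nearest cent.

Penalty, months 1–2: 2 × 0.5% × $503,923.00 = $5,039.23
Penalty, months 3–9: 7 × 2% × $503,923.00 = $70,549.22
Interest (10.2%/yr ÷ 12 = 0.85%/month): $503,923.00 × ((1 + 0.0085)^9 − 1) = $39,887.1431…
Penalties + interest = $75,588.4500 + $39,887.1431… = $115,475.59

$115,475.59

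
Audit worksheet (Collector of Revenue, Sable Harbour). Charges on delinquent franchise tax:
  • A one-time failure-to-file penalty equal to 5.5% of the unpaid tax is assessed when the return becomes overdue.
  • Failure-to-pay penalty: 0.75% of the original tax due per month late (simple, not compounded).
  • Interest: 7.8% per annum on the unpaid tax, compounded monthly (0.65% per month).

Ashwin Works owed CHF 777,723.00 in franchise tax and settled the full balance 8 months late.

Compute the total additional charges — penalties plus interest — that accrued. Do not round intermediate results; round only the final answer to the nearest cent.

Failure-to-file penalty: 5.5% × CHF 777,723.00 = CHF 42,774.77…
Failure-to-pay penalty = 0.75% × CHF 777,723.00 × 8 mo = CHF 46,663.38
Interest: CHF 777,723.00 × ((1 + 0.0065)^8 − 1) = CHF 777,723.00 × 0.0531985… = CHF 41,373.7006…
Penalties + interest = CHF 89,438.1450 + CHF 41,373.7006… = CHF 130,811.85

CHF 130,811.85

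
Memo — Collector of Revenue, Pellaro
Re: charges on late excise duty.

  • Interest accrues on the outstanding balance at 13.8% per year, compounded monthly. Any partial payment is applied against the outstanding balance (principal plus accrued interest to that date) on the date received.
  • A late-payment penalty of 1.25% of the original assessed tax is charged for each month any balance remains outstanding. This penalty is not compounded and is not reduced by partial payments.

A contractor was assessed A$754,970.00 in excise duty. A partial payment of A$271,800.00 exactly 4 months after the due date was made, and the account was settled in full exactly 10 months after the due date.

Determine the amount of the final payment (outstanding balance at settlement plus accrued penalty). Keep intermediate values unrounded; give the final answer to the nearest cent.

Monthly rate = 13.8% ÷ 12 = 1.15%
Balance at month 4: A$754,970.0000 × (1 + 0.0115)^4 = A$790,302.2948…
After A$271,800.00 payment: A$790,302.2948… − A$271,800.00 = A$518,502.2948…
Balance at month 10: A$518,502.2948… × (1 + 0.0115)^6 = A$555,323.4402…
Penalty: 10 × 1.25% × A$754,970.00 = A$94,371.25
Final settlement = outstanding balance + penalty = A$555,323.4402… + A$94,371.25 = A$649,694.69

A$649,694.69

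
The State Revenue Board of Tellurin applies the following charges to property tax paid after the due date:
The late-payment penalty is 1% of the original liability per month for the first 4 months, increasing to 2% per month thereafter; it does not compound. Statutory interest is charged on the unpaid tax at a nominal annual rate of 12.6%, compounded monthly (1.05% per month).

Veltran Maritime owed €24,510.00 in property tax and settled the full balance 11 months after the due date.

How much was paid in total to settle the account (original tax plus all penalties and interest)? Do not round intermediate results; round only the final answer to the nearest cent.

Penalty, months 1–4: 4 × 1% × €24,510.00 = €980.40
Penalty, months 5–11: 7 × 2% × €24,510.00 = €3,431.40
Interest: €24,510.00 × ((1 + 0.0105)^11 − 1) = €24,510.00 × 0.1217588… = €2,984.3089…
Total = €24,510.00 + €4,411.8000 + €2,984.3089… = €31,906.11

€31,906.11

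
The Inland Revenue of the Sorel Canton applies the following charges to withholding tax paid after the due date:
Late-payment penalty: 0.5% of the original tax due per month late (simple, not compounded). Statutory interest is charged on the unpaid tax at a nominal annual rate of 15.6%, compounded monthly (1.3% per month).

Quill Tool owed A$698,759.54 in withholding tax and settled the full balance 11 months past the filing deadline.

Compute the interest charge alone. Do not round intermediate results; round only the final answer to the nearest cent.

Interest: A$698,759.54 × ((1 + 0.013)^11 − 1) = A$698,759.54 × 0.1526671… = A$106,677.5953…

A$106,677.60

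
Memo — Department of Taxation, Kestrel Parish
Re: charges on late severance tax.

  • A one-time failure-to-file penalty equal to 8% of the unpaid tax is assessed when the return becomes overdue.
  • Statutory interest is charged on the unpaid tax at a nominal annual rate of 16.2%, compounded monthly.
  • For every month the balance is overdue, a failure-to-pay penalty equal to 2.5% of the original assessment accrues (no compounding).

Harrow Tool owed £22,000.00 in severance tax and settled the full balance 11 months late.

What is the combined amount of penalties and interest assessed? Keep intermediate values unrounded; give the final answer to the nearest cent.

£11,306.70

Failure-to-file penalty: 8% × £22,000.00 = £1,760.00
Failure-to-pay penalty: 11 × 2.5% × £22,000.00 = £6,050.00
Interest (16.2%/yr ÷ 12 = 1.35%/month): £22,000.00 × ((1 + 0.0135)^11 − 1) = £3,496.6994…
Penalties + interest = £7,810.0000 + £3,496.6994… = £11,306.70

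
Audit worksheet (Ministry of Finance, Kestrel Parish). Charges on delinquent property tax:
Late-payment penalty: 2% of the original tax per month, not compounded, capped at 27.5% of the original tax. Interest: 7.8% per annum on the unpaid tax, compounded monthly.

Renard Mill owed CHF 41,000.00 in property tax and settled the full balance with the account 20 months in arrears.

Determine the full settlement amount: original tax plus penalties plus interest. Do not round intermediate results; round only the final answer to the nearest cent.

Penalty (uncapped): 20 × 2% × CHF 41,000.00 = CHF 16,400.00; cap = 27.5% × CHF 41,000.00 = CHF 11,275.00 → penalty = CHF 11,275.00
Interest (7.8%/yr ÷ 12 = 0.65%/month): CHF 41,000.00 × ((1 + 0.0065)^20 − 1) = CHF 5,672.3256…
Total = CHF 41,000.00 + CHF 11,275.0000 + CHF 5,672.3256… = CHF 57,947.33

CHF 57,947.33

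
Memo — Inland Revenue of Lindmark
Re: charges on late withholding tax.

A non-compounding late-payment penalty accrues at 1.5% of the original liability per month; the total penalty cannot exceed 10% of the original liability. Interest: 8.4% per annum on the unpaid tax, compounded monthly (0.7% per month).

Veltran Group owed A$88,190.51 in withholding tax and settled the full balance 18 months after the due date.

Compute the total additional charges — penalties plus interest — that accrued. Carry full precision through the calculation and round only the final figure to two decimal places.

Penalty (uncapped): 18 × 1.5% × A$88,190.51 = A$23,811.44…; cap = 10% × A$88,190.51 = A$8,819.05… → penalty = A$8,819.05…
Interest: A$88,190.51 × ((1 + 0.007)^18 − 1) = A$88,190.51 × 0.1337844… = A$11,798.5128…
Penalties + interest = A$8,819.0510 + A$11,798.5128… = A$20,617.56

A$20,617.56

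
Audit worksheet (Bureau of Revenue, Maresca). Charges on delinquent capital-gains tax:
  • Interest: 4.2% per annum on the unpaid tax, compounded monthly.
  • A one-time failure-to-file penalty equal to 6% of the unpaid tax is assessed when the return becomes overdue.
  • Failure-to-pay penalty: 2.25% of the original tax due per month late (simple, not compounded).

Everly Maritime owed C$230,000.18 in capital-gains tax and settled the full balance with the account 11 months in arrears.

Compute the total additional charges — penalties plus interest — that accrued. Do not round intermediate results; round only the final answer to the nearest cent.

C$79,736.66

Failure-to-file penalty: 6% × C$230,000.18 = C$13,800.01…
Failure-to-pay penalty: 11 × 2.25% × C$230,000.18 = C$56,925.04…
Interest (4.2%/yr ÷ 12 = 0.35%/month): C$230,000.18 × ((1 + 0.0035)^11 − 1) = C$9,011.6081…
Penalties + interest = C$70,725.0554… + C$9,011.6081… = C$79,736.66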